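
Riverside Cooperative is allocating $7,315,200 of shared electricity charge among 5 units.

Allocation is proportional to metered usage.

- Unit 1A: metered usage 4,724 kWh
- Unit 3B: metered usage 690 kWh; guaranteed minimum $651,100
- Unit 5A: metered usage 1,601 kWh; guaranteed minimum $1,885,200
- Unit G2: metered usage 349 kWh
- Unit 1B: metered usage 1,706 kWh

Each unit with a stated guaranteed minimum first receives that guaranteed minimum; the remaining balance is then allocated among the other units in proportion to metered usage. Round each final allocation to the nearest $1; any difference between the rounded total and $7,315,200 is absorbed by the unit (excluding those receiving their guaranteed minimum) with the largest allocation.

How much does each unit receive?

Fund the minimums — Unit 3B $651,100; Unit 5A $1,885,200. Remaining pool $4,778,900.
Remaining pool split over remaining metered usage 6,779: Unit 1A 3,330,214.43 → $3,330,214; Unit G2 246,029.81 → $246,030; Unit 1B 1,202,655.76 → $1,202,656.

Unit 1A: $3,330,214 · Unit 3B: $651,100 · Unit 5A: $1,885,200 · Unit G2: $246,030 · Unit 1B: $1,202,656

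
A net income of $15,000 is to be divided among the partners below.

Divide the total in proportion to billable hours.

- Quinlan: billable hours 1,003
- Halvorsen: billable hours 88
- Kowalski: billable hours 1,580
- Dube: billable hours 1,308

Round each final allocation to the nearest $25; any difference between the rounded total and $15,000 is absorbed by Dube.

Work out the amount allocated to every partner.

Total billable hours = 3,979.
Proportional shares: Quinlan 1,003/3,979 × $15,000 = 3,781.10; Halvorsen 88/3,979 × $15,000 = 331.74; Kowalski 1,580/3,979 × $15,000 = 5,956.27; Dube 1,308/3,979 × $15,000 = 4,930.89.
Rounded to nearest $25: Quinlan $3,775; Halvorsen $325; Kowalski $5,950; Dube $4,925. Sum = $14,975.
Difference $15,000 − $14,975 = +$25 applied to Dube: Dube becomes $4,950.

Quinlan: $3,775 | Halvorsen: $325 | Kowalski: $5,950 | Dube: $4,950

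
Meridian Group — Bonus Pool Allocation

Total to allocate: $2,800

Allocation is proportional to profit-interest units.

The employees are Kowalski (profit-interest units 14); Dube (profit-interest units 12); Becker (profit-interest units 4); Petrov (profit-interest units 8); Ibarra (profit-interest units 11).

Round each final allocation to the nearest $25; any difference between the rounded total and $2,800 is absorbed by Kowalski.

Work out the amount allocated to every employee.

Sum of profit-interest units: 49.
Raw shares: Kowalski 14/49 × $2,800 = 800.00; Dube 12/49 × $2,800 = 685.71; Becker 4/49 × $2,800 = 228.57; Petrov 8/49 × $2,800 = 457.14; Ibarra 11/49 × $2,800 = 628.57.
At nearest $25: Kowalski $800; Dube $675; Becker $225; Petrov $450; Ibarra $625. Sum = $2,775.
Difference $2,800 − $2,775 = +$25 applied to Kowalski: Kowalski becomes $825.

Kowalski: $825; Dube: $675; Becker: $225; Petrov: $450; Ibarra: $625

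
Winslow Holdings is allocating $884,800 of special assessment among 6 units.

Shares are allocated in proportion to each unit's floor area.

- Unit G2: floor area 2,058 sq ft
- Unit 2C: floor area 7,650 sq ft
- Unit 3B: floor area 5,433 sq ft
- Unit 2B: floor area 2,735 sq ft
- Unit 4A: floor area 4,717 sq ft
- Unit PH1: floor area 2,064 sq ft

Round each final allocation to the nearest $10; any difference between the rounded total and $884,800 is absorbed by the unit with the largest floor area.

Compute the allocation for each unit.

Unit G2: $73,850 | Unit 2C: $274,510 | Unit 3B: $194,960 | Unit 2B: $98,140 | Unit 4A: $169,270 | Unit PH1: $74,070

Combined floor area = 24,657.
Proportional shares: Unit G2 2,058/24,657 × $884,800 = 73,849.96; Unit 2C 7,650/24,657 × $884,800 = 274,515.15; Unit 3B 5,433/24,657 × $884,800 = 194,959.58; Unit 2B 2,735/24,657 × $884,800 = 98,143.65; Unit 4A 4,717/24,657 × $884,800 = 169,266.40; Unit PH1 2,064/24,657 × $884,800 = 74,065.26.
Rounded to nearest $10: Unit G2 $73,850; Unit 2C $274,520; Unit 3B $194,960; Unit 2B $98,140; Unit 4A $169,270; Unit PH1 $74,070. Sum = $884,810.
Difference $884,800 − $884,810 = −$10 applied to largest floor area (Unit 2C): Unit 2C becomes $274,510.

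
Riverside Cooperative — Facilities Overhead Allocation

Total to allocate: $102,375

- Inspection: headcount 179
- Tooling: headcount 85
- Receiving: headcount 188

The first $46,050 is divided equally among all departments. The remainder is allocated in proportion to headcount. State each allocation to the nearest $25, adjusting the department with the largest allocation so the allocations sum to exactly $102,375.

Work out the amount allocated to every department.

Equal tier: $46,050 ÷ 3 = $15,350 apiece.
Remainder $56,325 by headcount (total 452): Inspection 22,305.70 → $22,300; Tooling 10,592.09 → $10,600; Receiving 23,427.21 → $23,425.
Totals: Inspection $15,350 + $22,300 = $37,650; Tooling $15,350 + $10,600 = $25,950; Receiving $15,350 + $23,425 = $38,775.

Inspection: $37,650; Tooling: $25,950; Receiving: $38,775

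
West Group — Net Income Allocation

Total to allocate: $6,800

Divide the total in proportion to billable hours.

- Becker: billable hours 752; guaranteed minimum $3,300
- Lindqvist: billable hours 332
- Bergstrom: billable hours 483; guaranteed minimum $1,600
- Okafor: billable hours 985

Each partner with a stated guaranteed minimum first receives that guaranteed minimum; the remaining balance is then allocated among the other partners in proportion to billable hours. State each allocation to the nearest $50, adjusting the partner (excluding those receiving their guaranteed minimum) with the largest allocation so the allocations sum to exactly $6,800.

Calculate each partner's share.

Becker: $3,300 | Lindqvist: $500 | Bergstrom: $1,600 | Okafor: $1,400

Minimums first: Becker $3,300; Bergstrom $1,600. Residual $1,900.
Residual split over remaining billable hours 1,317: Lindqvist 478.97 → $500; Okafor 1,421.03 → $1,400.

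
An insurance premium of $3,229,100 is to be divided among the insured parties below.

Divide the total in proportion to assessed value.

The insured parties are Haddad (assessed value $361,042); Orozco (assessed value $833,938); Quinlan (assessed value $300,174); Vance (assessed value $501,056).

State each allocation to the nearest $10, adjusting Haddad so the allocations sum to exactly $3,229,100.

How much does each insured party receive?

Total assessed value = 1,996,210.
Pro-rata amounts: Haddad 361,042/1,996,210 × $3,229,100 = 584,027.09; Orozco 833,938/1,996,210 × $3,229,100 = 1,348,990.94; Quinlan 300,174/1,996,210 × $3,229,100 = 485,566.08; Vance 501,056/1,996,210 × $3,229,100 = 810,515.89.
After rounding ($10): Haddad $584,030; Orozco $1,348,990; Quinlan $485,570; Vance $810,520. Sum = $3,229,110.
Difference $3,229,100 − $3,229,110 = −$10 applied to Haddad: Haddad becomes $584,020.

Haddad: $584,020 · Orozco: $1,348,990 · Quinlan: $485,570 · Vance: $810,520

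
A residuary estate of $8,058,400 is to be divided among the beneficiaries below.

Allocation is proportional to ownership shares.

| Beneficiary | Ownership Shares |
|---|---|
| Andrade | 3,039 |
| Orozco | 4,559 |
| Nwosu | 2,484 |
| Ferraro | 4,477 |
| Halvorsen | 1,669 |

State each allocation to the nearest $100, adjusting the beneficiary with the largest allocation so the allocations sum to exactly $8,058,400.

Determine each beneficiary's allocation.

Andrade: $1,509,100 · Orozco: $2,263,800 · Nwosu: $1,233,500 · Ferraro: $2,223,200 · Halvorsen: $828,800

Total ownership shares = 16,228.
Proportional shares: Andrade 3,039/16,228 × $8,058,400 = 1,509,087.85; Orozco 4,559/16,228 × $8,058,400 = 2,263,880.06; Nwosu 2,484/16,228 × $8,058,400 = 1,233,489.38; Ferraro 4,477/16,228 × $8,058,400 = 2,223,161.01; Halvorsen 1,669/16,228 × $8,058,400 = 828,781.71.
At nearest $100: Andrade $1,509,100; Orozco $2,263,900; Nwosu $1,233,500; Ferraro $2,223,200; Halvorsen $828,800. Sum = $8,058,500.
Difference $8,058,400 − $8,058,500 = −$100 applied to largest allocation (Orozco): Orozco becomes $2,263,800.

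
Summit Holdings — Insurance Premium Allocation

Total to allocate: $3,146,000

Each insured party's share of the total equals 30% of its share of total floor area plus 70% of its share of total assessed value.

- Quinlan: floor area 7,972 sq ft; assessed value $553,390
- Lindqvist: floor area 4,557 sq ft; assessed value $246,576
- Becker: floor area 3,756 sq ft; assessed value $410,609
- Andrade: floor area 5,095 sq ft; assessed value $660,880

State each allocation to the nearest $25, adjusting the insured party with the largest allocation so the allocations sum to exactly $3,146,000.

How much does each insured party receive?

Floor area total 21,380; assessed value total 1,871,455.
Blended shares (30% floor area + 70% assessed value): Quinlan 0.3189; Lindqvist 0.1562; Becker 0.2063; Andrade 0.3187.
Raw shares: Quinlan 1,003,107.88; Lindqvist 491,318.22; Becker 648,981.62; Andrade 1,002,592.28.
Rounded to nearest $25: Quinlan $1,003,100; Lindqvist $491,325; Becker $648,975; Andrade $1,002,600. Sum = $3,146,000.
Rounded total matches; no reconciliation needed.

Quinlan: $1,003,100 · Lindqvist: $491,325 · Becker: $648,975 · Andrade: $1,002,600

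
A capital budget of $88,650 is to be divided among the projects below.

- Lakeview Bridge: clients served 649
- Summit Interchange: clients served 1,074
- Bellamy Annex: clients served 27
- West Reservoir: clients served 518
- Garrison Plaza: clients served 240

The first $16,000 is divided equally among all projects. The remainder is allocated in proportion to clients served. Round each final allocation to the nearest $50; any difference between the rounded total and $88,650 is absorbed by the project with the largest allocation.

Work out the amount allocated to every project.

Lakeview Bridge: $22,000; Summit Interchange: $34,300; Bellamy Annex: $4,000; West Reservoir: $18,200; Garrison Plaza: $10,150

First tranche $16,000 split equally: $3,200 each.
Remainder $72,650 by clients served (total 2,508): Lakeview Bridge 18,799.78 → $18,800; Summit Interchange 31,110.89 → $31,100; Bellamy Annex 782.12 → $800; West Reservoir 15,005.06 → $15,000; Garrison Plaza 6,952.15 → $6,950.
Totals: Lakeview Bridge $3,200 + $18,800 = $22,000; Summit Interchange $3,200 + $31,100 = $34,300; Bellamy Annex $3,200 + $800 = $4,000; West Reservoir $3,200 + $15,000 = $18,200; Garrison Plaza $3,200 + $6,950 = $10,150.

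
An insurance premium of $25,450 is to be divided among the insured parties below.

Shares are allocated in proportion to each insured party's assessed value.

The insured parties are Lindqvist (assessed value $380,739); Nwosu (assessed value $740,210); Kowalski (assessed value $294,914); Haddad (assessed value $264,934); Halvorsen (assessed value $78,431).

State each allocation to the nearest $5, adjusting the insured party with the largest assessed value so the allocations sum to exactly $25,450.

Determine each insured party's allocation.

Combined assessed value = 380,739 + 740,210 + 294,914 + 264,934 + 78,431 = 1,759,228.
Proportional shares: Lindqvist 5,507.99; Nwosu 10,708.30; Kowalski 4,266.39; Haddad 3,832.69; Halvorsen 1,134.63.
After rounding ($5): Lindqvist $5,510; Nwosu $10,710; Kowalski $4,265; Haddad $3,835; Halvorsen $1,135. Sum = $25,455.
Difference $25,450 − $25,455 = −$5 applied to largest assessed value (Nwosu): Nwosu becomes $10,705.

Lindqvist: $5,510; Nwosu: $10,705; Kowalski: $4,265; Haddad: $3,835; Halvorsen: $1,135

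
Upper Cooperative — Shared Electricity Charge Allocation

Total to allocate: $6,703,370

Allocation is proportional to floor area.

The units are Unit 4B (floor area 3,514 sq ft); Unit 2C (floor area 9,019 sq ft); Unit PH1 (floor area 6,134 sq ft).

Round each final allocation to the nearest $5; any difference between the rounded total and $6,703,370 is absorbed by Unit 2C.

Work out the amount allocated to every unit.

Unit 4B: $1,261,885 | Unit 2C: $3,238,750 | Unit PH1: $2,202,735

Total floor area = 18,667.
Proportional shares: Unit 4B 3,514/18,667 × $6,703,370 = 1,261,886.87; Unit 2C 9,019/18,667 × $6,703,370 = 3,238,747.20; Unit PH1 6,134/18,667 × $6,703,370 = 2,202,735.93.
After rounding ($5): Unit 4B $1,261,885; Unit 2C $3,238,745; Unit PH1 $2,202,735. Sum = $6,703,365.
Difference $6,703,370 − $6,703,365 = +$5 applied to Unit 2C: Unit 2C becomes $3,238,750.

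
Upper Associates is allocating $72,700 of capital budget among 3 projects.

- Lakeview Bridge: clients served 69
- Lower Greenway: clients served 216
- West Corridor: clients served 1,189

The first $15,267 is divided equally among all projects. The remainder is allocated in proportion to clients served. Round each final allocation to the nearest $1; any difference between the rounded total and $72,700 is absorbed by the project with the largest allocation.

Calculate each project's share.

Lakeview Bridge: $7,778 · Lower Greenway: $13,505 · West Corridor: $51,417

Equal tier: $15,267 ÷ 3 = $5,089 apiece.
Remainder $57,433 by clients served (total 1,474): Lakeview Bridge 2,688.52 → $2,689; Lower Greenway 8,416.23 → $8,416; West Corridor 46,328.25 → $46,328.
Totals: Lakeview Bridge $5,089 + $2,689 = $7,778; Lower Greenway $5,089 + $8,416 = $13,505; West Corridor $5,089 + $46,328 = $51,417.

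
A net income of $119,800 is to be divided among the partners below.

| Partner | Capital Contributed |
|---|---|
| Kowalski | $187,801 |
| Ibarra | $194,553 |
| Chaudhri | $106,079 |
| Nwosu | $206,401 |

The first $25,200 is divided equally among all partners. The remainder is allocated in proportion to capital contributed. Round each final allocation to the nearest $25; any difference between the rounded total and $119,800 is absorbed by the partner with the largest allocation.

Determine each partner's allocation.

Kowalski: $31,875 · Ibarra: $32,800 · Chaudhri: $20,750 · Nwosu: $34,375

Equal tier: $25,200 ÷ 4 = $6,300 apiece.
Remainder $94,600 by capital contributed (total 694,834): Kowalski 25,568.66 → $25,575; Ibarra 26,487.93 → $26,500; Chaudhri 14,442.40 → $14,450; Nwosu 28,101.01 → $28,100.
Rounding difference −$25 on remainder applied to Nwosu.
Totals: Kowalski $6,300 + $25,575 = $31,875; Ibarra $6,300 + $26,500 = $32,800; Chaudhri $6,300 + $14,450 = $20,750; Nwosu $6,300 + $28,075 = $34,375.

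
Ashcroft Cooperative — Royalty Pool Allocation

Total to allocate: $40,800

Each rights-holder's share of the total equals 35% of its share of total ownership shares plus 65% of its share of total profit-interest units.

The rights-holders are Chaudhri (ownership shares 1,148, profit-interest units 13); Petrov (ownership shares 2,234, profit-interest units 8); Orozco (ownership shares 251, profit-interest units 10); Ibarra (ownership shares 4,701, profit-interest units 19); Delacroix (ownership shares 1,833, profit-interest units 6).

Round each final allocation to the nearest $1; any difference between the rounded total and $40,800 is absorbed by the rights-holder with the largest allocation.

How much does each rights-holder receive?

Chaudhri: $7,769; Petrov: $6,926; Orozco: $5,088; Ibarra: $15,601; Delacroix: $5,416

Ownership shares total 10,167; profit-interest units total 56.
Combined weights (35% ownership shares + 65% profit-interest units): Chaudhri 0.1904; Petrov 0.1698; Orozco 0.1247; Ibarra 0.3824; Delacroix 0.1327.
Raw shares: Chaudhri 7,768.85; Petrov 6,926.32; Orozco 5,088.25; Ibarra 15,600.62; Delacroix 5,415.96.
At nearest $1: Chaudhri $7,769; Petrov $6,926; Orozco $5,088; Ibarra $15,601; Delacroix $5,416. Sum = $40,800.
Rounded total matches; no reconciliation needed.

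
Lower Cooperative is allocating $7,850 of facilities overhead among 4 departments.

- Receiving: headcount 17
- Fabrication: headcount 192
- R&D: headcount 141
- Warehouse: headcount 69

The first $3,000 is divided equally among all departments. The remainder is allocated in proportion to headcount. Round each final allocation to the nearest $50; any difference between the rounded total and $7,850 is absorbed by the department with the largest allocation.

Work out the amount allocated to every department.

$3,000 shared equally gives $750 per department.
Remainder $4,850 by headcount (total 419): Receiving 196.78 → $200; Fabrication 2,222.43 → $2,200; R&D 1,632.10 → $1,650; Warehouse 798.69 → $800.
Totals: Receiving $750 + $200 = $950; Fabrication $750 + $2,200 = $2,950; R&D $750 + $1,650 = $2,400; Warehouse $750 + $800 = $1,550.

Receiving: $950; Fabrication: $2,950; R&D: $2,400; Warehouse: $1,550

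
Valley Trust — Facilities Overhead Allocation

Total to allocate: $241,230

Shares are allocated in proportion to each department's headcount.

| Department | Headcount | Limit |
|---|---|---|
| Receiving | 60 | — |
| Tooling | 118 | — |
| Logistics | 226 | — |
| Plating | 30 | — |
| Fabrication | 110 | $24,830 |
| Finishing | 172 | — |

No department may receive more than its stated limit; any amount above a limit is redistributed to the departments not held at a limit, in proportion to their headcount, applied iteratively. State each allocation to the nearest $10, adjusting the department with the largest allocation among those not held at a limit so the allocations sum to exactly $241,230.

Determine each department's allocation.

Headcount total: 716.
Unconstrained shares: Receiving 20,214.80; Tooling 39,755.78; Logistics 76,142.43; Plating 10,107.40; Fabrication 37,060.47; Finishing 57,949.11.
Cap binds for Fabrication ($24,830); balance $216,400 reallocated over remaining headcount 606.
Redistributed shares: Receiving 21,425.74 → $21,430; Tooling 42,137.29 → $42,140; Logistics 80,703.63 → $80,700; Plating 10,712.87 → $10,710; Finishing 61,420.46 → $61,420.

Receiving: $21,430 | Tooling: $42,140 | Logistics: $80,700 | Plating: $10,710 | Fabrication: $24,830 | Finishing: $61,420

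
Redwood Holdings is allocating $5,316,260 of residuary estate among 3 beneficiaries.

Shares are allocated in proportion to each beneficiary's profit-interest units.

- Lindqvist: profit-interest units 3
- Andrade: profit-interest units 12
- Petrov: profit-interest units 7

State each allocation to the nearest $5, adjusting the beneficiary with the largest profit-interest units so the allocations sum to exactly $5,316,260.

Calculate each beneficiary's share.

Total profit-interest units = 3 + 12 + 7 = 22.
Pro-rata amounts: Lindqvist 724,944.55; Andrade 2,899,778.18; Petrov 1,691,537.27.
Rounded to nearest $5: Lindqvist $724,945; Andrade $2,899,780; Petrov $1,691,535. Sum = $5,316,260.
No rounding difference to absorb.

Lindqvist: $724,945 | Andrade: $2,899,780 | Petrov: $1,691,535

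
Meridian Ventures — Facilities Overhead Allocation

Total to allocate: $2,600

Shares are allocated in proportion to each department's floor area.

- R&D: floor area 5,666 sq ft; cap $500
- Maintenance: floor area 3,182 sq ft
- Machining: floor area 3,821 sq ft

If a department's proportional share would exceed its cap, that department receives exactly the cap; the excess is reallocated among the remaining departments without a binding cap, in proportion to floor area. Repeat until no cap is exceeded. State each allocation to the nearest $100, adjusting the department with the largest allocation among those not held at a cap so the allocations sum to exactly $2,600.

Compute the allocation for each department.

R&D: $500 · Maintenance: $1,000 · Machining: $1,100

Total floor area = 12,669.
Pro-rata shares before constraints: R&D 1,162.81; Maintenance 653.03; Machining 784.17.
Cap binds for R&D ($500); remaining pool $2,100 reallocated over remaining floor area 7,003.
Redistributed shares: Maintenance 954.19 → $1,000; Machining 1,145.81 → $1,100.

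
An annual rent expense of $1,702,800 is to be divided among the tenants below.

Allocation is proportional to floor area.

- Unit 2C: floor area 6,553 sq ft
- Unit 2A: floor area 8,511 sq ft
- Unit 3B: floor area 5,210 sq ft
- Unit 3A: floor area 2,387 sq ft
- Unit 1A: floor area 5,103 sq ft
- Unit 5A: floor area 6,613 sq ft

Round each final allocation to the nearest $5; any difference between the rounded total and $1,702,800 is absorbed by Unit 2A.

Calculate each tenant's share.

Sum of floor area: 34,377.
Proportional shares: Unit 2C 6,553/34,377 × $1,702,800 = 324,590.52; Unit 2A 8,511/34,377 × $1,702,800 = 421,576.37; Unit 3B 5,210/34,377 × $1,702,800 = 258,067.55; Unit 3A 2,387/34,377 × $1,702,800 = 118,235.55; Unit 1A 5,103/34,377 × $1,702,800 = 252,767.502; Unit 5A 6,613/34,377 × $1,702,800 = 327,562.51.
At nearest $5: Unit 2C $324,590; Unit 2A $421,575; Unit 3B $258,070; Unit 3A $118,235; Unit 1A $252,770; Unit 5A $327,565. Sum = $1,702,805.
Difference $1,702,800 − $1,702,805 = −$5 applied to Unit 2A: Unit 2A becomes $421,570.

Unit 2C: $324,590; Unit 2A: $421,570; Unit 3B: $258,070; Unit 3A: $118,235; Unit 1A: $252,770; Unit 5A: $327,565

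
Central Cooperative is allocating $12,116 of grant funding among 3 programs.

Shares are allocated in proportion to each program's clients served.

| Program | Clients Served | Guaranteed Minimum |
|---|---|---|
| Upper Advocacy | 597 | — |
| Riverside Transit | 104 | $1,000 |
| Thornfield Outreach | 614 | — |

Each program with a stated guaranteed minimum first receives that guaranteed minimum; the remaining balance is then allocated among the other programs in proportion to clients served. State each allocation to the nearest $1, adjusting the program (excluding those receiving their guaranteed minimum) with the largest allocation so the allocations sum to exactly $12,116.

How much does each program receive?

Guaranteed amounts: Riverside Transit $1,000. Residual $11,116.
Residual split over remaining clients served 1,211: Upper Advocacy 5,479.98 → $5,480; Thornfield Outreach 5,636.02 → $5,636.

Upper Advocacy: $5,480 · Riverside Transit: $1,000 · Thornfield Outreach: $5,636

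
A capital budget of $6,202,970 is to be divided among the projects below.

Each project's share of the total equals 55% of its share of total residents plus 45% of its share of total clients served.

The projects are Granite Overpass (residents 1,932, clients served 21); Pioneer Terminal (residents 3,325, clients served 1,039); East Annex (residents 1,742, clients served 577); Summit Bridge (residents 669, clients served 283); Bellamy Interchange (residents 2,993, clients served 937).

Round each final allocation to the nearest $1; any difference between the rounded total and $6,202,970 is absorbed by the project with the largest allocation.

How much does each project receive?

Totals — residents 10,661, clients served 2,857.
Blended shares (55% residents + 45% clients served): Granite Overpass 0.1030; Pioneer Terminal 0.3352; East Annex 0.1808; Summit Bridge 0.0791; Bellamy Interchange 0.3020.
Proportional shares: Granite Overpass 638,777.92; Pioneer Terminal 2,079,155.67; East Annex 1,121,197.14; Summit Bridge 490,582.83; Bellamy Interchange 1,873,256.44.
At nearest $1: Granite Overpass $638,778; Pioneer Terminal $2,079,156; East Annex $1,121,197; Summit Bridge $490,583; Bellamy Interchange $1,873,256. Sum = $6,202,970.
No rounding difference to absorb.

Granite Overpass: $638,778 · Pioneer Terminal: $2,079,156 · East Annex: $1,121,197 · Summit Bridge: $490,583 · Bellamy Interchange: $1,873,256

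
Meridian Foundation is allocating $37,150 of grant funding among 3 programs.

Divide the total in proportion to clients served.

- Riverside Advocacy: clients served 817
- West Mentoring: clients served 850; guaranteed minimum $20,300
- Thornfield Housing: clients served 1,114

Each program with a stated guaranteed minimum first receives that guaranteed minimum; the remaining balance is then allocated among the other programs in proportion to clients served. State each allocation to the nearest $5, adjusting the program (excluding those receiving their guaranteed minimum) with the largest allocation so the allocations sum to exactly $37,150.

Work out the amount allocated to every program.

Guaranteed amounts: West Mentoring $20,300. Remaining pool $16,850.
Remaining pool split over remaining clients served 1,931: Riverside Advocacy 7,129.18 → $7,130; Thornfield Housing 9,720.82 → $9,720.

Riverside Advocacy: $7,130 | West Mentoring: $20,300 | Thornfield Housing: $9,720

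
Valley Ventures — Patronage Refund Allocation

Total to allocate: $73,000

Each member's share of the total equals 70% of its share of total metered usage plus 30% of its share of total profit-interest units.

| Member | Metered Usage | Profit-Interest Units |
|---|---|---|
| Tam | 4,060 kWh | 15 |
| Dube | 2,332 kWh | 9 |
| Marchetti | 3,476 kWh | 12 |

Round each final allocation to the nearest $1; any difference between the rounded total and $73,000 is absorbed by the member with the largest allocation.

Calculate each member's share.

Tam: $30,149; Dube: $17,551; Marchetti: $25,300

Totals — metered usage 9,868, profit-interest units 36.
Combined weights (70% metered usage + 30% profit-interest units): Tam 0.4130; Dube 0.2404; Marchetti 0.3466.
Proportional shares: Tam 30,149.12; Dube 17,550.92; Marchetti 25,299.96.
At nearest $1: Tam $30,149; Dube $17,551; Marchetti $25,300. Sum = $73,000.
Rounded total matches; no reconciliation needed.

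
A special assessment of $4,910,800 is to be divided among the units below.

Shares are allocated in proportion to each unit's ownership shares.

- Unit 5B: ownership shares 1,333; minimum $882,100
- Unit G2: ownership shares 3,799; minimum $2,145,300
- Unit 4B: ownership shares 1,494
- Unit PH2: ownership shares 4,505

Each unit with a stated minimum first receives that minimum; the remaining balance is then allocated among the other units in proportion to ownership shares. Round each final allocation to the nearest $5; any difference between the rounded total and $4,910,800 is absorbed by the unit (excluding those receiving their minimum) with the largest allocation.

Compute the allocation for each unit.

Guaranteed amounts: Unit 5B $882,100; Unit G2 $2,145,300. Remaining pool $1,883,400.
Remaining pool split over remaining ownership shares 5,999: Unit 4B 469,044.77 → $469,045; Unit PH2 1,414,355.23 → $1,414,355.

Unit 5B: $882,100 | Unit G2: $2,145,300 | Unit 4B: $469,045 | Unit PH2: $1,414,355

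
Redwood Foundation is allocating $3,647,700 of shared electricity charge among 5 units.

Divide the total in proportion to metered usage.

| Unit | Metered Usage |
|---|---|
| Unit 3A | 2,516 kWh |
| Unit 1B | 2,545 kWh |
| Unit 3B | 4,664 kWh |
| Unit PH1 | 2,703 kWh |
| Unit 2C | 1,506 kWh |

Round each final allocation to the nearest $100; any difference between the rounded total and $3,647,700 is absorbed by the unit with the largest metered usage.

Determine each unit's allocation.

Metered usage total: 13,934.
Unrounded shares: Unit 3A 2,516/13,934 × $3,647,700 = 658,648.86; Unit 1B 2,545/13,934 × $3,647,700 = 666,240.60; Unit 3B 4,664/13,934 × $3,647,700 = 1,220,961.16; Unit PH1 2,703/13,934 × $3,647,700 = 707,602.49; Unit 2C 1,506/13,934 × $3,647,700 = 394,246.89.
At nearest $100: Unit 3A $658,600; Unit 1B $666,200; Unit 3B $1,221,000; Unit PH1 $707,600; Unit 2C $394,200. Sum = $3,647,600.
Difference $3,647,700 − $3,647,600 = +$100 applied to largest metered usage (Unit 3B): Unit 3B becomes $1,221,100.

Unit 3A: $658,600 · Unit 1B: $666,200 · Unit 3B: $1,221,100 · Unit PH1: $707,600 · Unit 2C: $394,200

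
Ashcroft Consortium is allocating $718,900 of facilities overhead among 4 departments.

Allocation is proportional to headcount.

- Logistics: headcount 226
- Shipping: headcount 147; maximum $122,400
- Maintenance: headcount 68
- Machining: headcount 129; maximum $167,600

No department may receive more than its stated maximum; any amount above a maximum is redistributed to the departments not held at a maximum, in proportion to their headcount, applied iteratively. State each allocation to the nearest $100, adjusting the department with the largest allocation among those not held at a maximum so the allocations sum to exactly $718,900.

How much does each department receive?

Logistics: $329,700 · Shipping: $122,400 · Maintenance: $99,200 · Machining: $167,600

Total headcount = 570.
Proportional shares (ignoring caps): Logistics 285,037.54; Shipping 185,400.53; Maintenance 85,763.51; Machining 162,698.42.
Cap binds for Shipping ($122,400); remaining pool $596,500 reallocated over remaining headcount 423.
Cap binds for Machining ($167,600); remaining pool $428,900 reallocated over remaining headcount 294.
Redistributed shares: Logistics 329,698.64 → $329,700; Maintenance 99,201.36 → $99,200.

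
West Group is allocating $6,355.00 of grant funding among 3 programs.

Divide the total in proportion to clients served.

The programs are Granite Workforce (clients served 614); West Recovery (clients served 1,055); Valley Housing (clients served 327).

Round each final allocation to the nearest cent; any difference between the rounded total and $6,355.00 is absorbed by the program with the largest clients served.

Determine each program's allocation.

Sum of clients served: 614 + 1,055 + 327 = 1,996.
Raw shares: Granite Workforce 1,954.8948; West Recovery 3,358.9805; Valley Housing 1,041.1247.
At nearest cent: Granite Workforce $1,954.89; West Recovery $3,358.98; Valley Housing $1,041.12. Sum = $6,354.99.
Difference $6,355.00 − $6,354.99 = +$0.01 applied to largest clients served (West Recovery): West Recovery becomes $3,358.99.

Granite Workforce: $1,954.89 | West Recovery: $3,358.99 | Valley Housing: $1,041.12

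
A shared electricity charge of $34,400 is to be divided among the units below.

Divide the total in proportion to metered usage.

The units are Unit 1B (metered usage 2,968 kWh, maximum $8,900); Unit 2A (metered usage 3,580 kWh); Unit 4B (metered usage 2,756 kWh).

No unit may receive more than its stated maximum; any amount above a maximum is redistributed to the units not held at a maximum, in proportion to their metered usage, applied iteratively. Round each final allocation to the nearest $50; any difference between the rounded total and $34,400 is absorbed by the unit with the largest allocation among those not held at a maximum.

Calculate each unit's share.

Metered usage total: 9,304.
Unconstrained shares: Unit 1B 10,973.69; Unit 2A 13,236.46; Unit 4B 10,189.85.
Cap binds for Unit 1B ($8,900); residual $25,500 reallocated over remaining metered usage 6,336.
Redistributed shares: Unit 2A 14,408.14 → $14,400; Unit 4B 11,091.86 → $11,100.

Unit 1B: $8,900 · Unit 2A: $14,400 · Unit 4B: $11,100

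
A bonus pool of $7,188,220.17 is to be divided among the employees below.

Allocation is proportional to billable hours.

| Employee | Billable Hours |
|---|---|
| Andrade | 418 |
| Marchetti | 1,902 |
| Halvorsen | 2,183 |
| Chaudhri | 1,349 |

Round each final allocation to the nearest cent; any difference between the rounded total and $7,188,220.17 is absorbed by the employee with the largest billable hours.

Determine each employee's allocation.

Total billable hours = 418 + 1,902 + 2,183 + 1,349 = 5,852.
Proportional shares: Andrade 513,444.2979; Marchetti 2,336,294.3888; Halvorsen 2,681,456.7039; Chaudhri 1,657,024.7794.
Rounded to nearest cent: Andrade $513,444.30; Marchetti $2,336,294.39; Halvorsen $2,681,456.70; Chaudhri $1,657,024.78. Sum = $7,188,220.17.
Sum already equals the total — no adjustment.

Andrade: $513,444.30 | Marchetti: $2,336,294.39 | Halvorsen: $2,681,456.70 | Chaudhri: $1,657,024.78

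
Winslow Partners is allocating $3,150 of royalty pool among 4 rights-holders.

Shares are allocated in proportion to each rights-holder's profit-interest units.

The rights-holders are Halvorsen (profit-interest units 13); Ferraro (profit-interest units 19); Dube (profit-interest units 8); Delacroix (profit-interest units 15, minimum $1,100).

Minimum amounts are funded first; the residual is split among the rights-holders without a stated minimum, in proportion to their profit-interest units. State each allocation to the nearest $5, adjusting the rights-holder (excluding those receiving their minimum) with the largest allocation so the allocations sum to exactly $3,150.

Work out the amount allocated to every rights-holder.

Guaranteed amounts: Delacroix $1,100. Remaining pool $2,050.
Remaining pool split over remaining profit-interest units 40: Halvorsen 666.25 → $665; Ferraro 973.75 → $975; Dube 410.00 → $410.

Halvorsen: $665 | Ferraro: $975 | Dube: $410 | Delacroix: $1,100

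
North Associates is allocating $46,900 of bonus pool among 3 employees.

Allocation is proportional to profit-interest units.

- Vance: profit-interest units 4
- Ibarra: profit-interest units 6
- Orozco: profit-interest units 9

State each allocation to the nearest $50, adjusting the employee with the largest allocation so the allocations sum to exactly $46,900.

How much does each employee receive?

Vance: $9,850; Ibarra: $14,800; Orozco: $22,250

Sum of profit-interest units: 19.
Raw shares: Vance 4/19 × $46,900 = 9,873.68; Ibarra 6/19 × $46,900 = 14,810.53; Orozco 9/19 × $46,900 = 22,215.79.
Rounded to nearest $50: Vance $9,850; Ibarra $14,800; Orozco $22,200. Sum = $46,850.
Difference $46,900 − $46,850 = +$50 applied to largest allocation (Orozco): Orozco becomes $22,250.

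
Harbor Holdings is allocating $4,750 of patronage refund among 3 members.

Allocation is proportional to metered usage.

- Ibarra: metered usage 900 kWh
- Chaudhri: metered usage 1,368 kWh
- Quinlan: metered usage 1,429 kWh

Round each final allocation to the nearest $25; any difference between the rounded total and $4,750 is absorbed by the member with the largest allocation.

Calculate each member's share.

Ibarra: $1,150 · Chaudhri: $1,750 · Quinlan: $1,850

Sum of metered usage: 3,697.
Pro-rata amounts: Ibarra 900/3,697 × $4,750 = 1,156.34; Chaudhri 1,368/3,697 × $4,750 = 1,757.64; Quinlan 1,429/3,697 × $4,750 = 1,836.02.
At nearest $25: Ibarra $1,150; Chaudhri $1,750; Quinlan $1,825. Sum = $4,725.
Difference $4,750 − $4,725 = +$25 applied to largest allocation (Quinlan): Quinlan becomes $1,850.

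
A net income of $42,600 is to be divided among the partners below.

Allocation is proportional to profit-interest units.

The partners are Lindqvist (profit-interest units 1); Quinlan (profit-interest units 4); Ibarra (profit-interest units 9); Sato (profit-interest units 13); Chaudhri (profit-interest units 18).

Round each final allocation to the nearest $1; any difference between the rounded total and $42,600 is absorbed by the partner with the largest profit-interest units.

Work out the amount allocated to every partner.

Lindqvist: $947; Quinlan: $3,787; Ibarra: $8,520; Sato: $12,307; Chaudhri: $17,039

Profit-interest units total: 45.
Unrounded shares: Lindqvist 1/45 × $42,600 = 946.67; Quinlan 4/45 × $42,600 = 3,786.67; Ibarra 9/45 × $42,600 = 8,520.00; Sato 13/45 × $42,600 = 12,306.67; Chaudhri 18/45 × $42,600 = 17,040.00.
At nearest $1: Lindqvist $947; Quinlan $3,787; Ibarra $8,520; Sato $12,307; Chaudhri $17,040. Sum = $42,601.
Difference $42,600 − $42,601 = −$1 applied to largest profit-interest units (Chaudhri): Chaudhri becomes $17,039.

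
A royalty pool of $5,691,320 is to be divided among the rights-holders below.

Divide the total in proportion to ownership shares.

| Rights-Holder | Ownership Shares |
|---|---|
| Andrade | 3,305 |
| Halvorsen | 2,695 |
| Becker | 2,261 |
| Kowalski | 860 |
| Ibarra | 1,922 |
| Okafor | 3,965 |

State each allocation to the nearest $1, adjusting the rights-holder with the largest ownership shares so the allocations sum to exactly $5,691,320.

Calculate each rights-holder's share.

Andrade: $1,253,319 · Halvorsen: $1,021,995 · Becker: $857,414 · Kowalski: $326,128 · Ibarra: $728,859 · Okafor: $1,503,605

Total ownership shares = 15,008.
Proportional shares: Andrade 3,305/15,008 × $5,691,320 = 1,253,319.07; Halvorsen 2,695/15,008 × $5,691,320 = 1,021,995.43; Becker 2,261/15,008 × $5,691,320 = 857,414.35; Kowalski 860/15,008 × $5,691,320 = 326,128.41; Ibarra 1,922/15,008 × $5,691,320 = 728,859.08; Okafor 3,965/15,008 × $5,691,320 = 1,503,603.66.
After rounding ($1): Andrade $1,253,319; Halvorsen $1,021,995; Becker $857,414; Kowalski $326,128; Ibarra $728,859; Okafor $1,503,604. Sum = $5,691,319.
Difference $5,691,320 − $5,691,319 = +$1 applied to largest ownership shares (Okafor): Okafor becomes $1,503,605.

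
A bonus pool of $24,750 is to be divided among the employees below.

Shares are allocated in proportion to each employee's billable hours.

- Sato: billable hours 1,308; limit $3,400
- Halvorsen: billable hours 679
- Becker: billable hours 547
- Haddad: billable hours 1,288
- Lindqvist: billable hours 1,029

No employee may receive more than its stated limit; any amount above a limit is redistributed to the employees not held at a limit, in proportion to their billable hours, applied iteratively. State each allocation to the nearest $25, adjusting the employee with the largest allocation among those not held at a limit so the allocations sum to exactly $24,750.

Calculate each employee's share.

Billable hours total: 4,851.
Pro-rata shares before constraints: Sato 6,673.47; Halvorsen 3,464.29; Becker 2,790.82; Haddad 6,571.43; Lindqvist 5,250.00.
Capped: Sato ($3,400); remaining pool $21,350 reallocated over remaining billable hours 3,543.
Remaining shares: Halvorsen 4,091.63 → $4,100; Becker 3,296.20 → $3,300; Haddad 7,761.45 → $7,750; Lindqvist 6,200.72 → $6,200.

Sato: $3,400 · Halvorsen: $4,100 · Becker: $3,300 · Haddad: $7,750 · Lindqvist: $6,200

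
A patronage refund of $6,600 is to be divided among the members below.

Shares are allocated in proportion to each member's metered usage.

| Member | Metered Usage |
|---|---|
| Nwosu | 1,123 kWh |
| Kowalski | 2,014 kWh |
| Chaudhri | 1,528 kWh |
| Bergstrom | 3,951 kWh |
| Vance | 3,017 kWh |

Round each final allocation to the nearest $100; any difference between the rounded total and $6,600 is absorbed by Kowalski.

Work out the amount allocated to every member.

Combined metered usage = 11,633.
Proportional shares: Nwosu 1,123/11,633 × $6,600 = 637.14; Kowalski 2,014/11,633 × $6,600 = 1,142.65; Chaudhri 1,528/11,633 × $6,600 = 866.91; Bergstrom 3,951/11,633 × $6,600 = 2,241.61; Vance 3,017/11,633 × $6,600 = 1,711.70.
Rounded to nearest $100: Nwosu $600; Kowalski $1,100; Chaudhri $900; Bergstrom $2,200; Vance $1,700. Sum = $6,500.
Difference $6,600 − $6,500 = +$100 applied to Kowalski: Kowalski becomes $1,200.

Nwosu: $600 | Kowalski: $1,200 | Chaudhri: $900 | Bergstrom: $2,200 | Vance: $1,700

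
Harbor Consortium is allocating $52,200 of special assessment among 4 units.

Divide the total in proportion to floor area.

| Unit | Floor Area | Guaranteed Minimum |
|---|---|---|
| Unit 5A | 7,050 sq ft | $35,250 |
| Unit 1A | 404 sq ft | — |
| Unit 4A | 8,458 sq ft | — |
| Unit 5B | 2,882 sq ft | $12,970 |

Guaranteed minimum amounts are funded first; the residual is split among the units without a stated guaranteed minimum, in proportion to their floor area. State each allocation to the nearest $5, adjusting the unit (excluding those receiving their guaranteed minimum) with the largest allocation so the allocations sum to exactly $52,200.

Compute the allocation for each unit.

Minimums first: Unit 5A $35,250; Unit 5B $12,970. Residual $3,980.
Residual split over remaining floor area 8,862: Unit 1A 181.44 → $180; Unit 4A 3,798.56 → $3,800.

Unit 5A: $35,250 | Unit 1A: $180 | Unit 4A: $3,800 | Unit 5B: $12,970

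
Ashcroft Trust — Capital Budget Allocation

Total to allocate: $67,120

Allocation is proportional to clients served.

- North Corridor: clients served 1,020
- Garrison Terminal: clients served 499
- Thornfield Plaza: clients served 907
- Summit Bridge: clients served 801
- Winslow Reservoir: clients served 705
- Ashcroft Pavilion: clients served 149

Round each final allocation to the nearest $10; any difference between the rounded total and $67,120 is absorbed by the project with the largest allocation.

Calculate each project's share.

North Corridor: $16,770 · Garrison Terminal: $8,210 · Thornfield Plaza: $14,920 · Summit Bridge: $13,170 · Winslow Reservoir: $11,600 · Ashcroft Pavilion: $2,450

Total clients served = 4,081.
Unrounded shares: North Corridor 1,020/4,081 × $67,120 = 16,775.89; Garrison Terminal 499/4,081 × $67,120 = 8,207.03; Thornfield Plaza 907/4,081 × $67,120 = 14,917.38; Summit Bridge 801/4,081 × $67,120 = 13,174.01; Winslow Reservoir 705/4,081 × $67,120 = 11,595.10; Ashcroft Pavilion 149/4,081 × $67,120 = 2,450.60.
Rounded to nearest $10: North Corridor $16,780; Garrison Terminal $8,210; Thornfield Plaza $14,920; Summit Bridge $13,170; Winslow Reservoir $11,600; Ashcroft Pavilion $2,450. Sum = $67,130.
Difference $67,120 − $67,130 = −$10 applied to largest allocation (North Corridor): North Corridor becomes $16,770.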